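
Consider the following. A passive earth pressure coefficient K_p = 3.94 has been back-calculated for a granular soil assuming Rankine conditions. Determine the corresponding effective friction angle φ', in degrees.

K_p = (1+sin φ)/(1−sin φ) ⇒ sin φ = (K_p − 1)/(K_p + 1) = 0.5951.
φ = arcsin(0.5951) = 36.52°.

36.5°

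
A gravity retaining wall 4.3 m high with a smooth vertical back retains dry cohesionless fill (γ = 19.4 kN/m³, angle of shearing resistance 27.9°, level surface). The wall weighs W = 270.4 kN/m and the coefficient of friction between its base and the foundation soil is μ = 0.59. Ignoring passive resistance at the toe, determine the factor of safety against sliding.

2.45

K_a = tan²(45° − 27.9°/2) = 0.3625.
P_a = ½K_aγH² = 0.5×0.3625×19.4×4.3² = 65.01 kN/m, acting at H/3 = 1.433 m above the base.
FS_sliding = μW / P_a = 0.59×270.4 / 65.01 = 2.454.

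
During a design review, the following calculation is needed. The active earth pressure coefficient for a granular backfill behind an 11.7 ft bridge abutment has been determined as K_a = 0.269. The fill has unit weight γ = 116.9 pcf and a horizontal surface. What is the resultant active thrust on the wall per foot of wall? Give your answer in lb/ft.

P = ½ K_a γ H² = 0.5 × 0.269 × 116.9 × 11.7² = 2152 lb/ft.

2150 lb/ft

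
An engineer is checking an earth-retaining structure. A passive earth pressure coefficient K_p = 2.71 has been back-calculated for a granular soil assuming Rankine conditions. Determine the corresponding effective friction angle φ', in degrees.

27.4°

K_p = (1+sin φ)/(1−sin φ) ⇒ sin φ = (K_p − 1)/(K_p + 1) = 0.4609.
φ = arcsin(0.4609) = 27.45°.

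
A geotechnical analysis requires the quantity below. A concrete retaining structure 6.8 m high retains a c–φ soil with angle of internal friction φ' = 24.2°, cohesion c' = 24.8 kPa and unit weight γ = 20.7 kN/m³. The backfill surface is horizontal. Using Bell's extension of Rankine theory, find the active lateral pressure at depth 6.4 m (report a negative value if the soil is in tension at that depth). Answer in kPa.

23.4 kPa

K_a = (1 − sin φ)/(1 + sin φ) = 0.4185.
σ_a = K_a γ z − 2c√K_a = 0.4185×20.7×6.4 − 2×24.8×0.6469 = 23.36 kPa.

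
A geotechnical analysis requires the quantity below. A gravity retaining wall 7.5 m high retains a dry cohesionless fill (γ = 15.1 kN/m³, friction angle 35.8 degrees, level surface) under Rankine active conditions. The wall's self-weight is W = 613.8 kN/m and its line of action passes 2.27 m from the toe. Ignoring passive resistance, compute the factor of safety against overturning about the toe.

K_a = tan²(45° − 35.8°/2) = 0.2619.
P_a = ½K_aγH² = 0.5×0.2619×15.1×7.5² = 111.2 kN/m, acting at H/3 = 2.500 m above the base.
Overturning moment M_o = P_a × H/3 = 111.2 × 2.500 = 278.0.
Resisting moment M_r = W × 2.27 = 613.8 × 2.27 = 1393.
FS_overturning = M_r/M_o = 1393/278.0 = 5.012.

5.01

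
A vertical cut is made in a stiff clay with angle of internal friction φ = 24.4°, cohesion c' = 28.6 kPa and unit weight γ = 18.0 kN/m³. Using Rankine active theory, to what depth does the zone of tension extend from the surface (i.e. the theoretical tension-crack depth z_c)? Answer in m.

K_a = tan²(45° − 24.4°/2) = 0.4153; √K_a = 0.6445.
The active pressure is zero where K_a γ z = 2c√K_a, so z_c = 2c/(γ√K_a) = 2×28.6/(18.0×0.6445) = 4.931 m.

4.93 m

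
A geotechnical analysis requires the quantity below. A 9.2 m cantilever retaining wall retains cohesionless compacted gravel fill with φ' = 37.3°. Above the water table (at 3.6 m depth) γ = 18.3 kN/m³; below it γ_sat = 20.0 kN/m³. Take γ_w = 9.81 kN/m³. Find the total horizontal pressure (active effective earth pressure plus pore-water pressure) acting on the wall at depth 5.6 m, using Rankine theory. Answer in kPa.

K_a = (1 − sin φ)/(1 + sin φ) = 0.2453.
γ' = 20.0 − 9.81 = 10.19 kN/m³.
Effective vertical stress at 5.6 m: σ'_v = 18.3×3.6 + 10.19×2.00 = 86.26 kPa.
σ'_h = K_a σ'_v = 0.2453 × 86.26 = 21.16 kPa; u = γ_w × 2.00 = 19.62 kPa.
Total σ_h = 21.16 + 19.62 = 40.78 kPa.

40.8 kPa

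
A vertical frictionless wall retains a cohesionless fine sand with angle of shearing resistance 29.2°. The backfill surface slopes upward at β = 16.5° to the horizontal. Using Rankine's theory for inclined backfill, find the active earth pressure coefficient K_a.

0.398

K_a = cos β · (cos β − √(cos²β − cos²φ)) / (cos β + √(cos²β − cos²φ)).
cos β = 0.9588, cos φ = 0.8729, √(cos²β − cos²φ) = 0.3967.
K_a = 0.9588 × (0.9588 − 0.3967)/(0.9588 + 0.3967) = 0.3976.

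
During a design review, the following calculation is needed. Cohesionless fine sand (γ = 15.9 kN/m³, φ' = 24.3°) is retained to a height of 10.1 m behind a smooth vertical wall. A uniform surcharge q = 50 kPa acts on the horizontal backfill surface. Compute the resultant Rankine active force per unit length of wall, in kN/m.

549 kN/m

K_a = tan²(45° − φ/2) = 0.4169.
Soil triangle: ½ K_a γ H² = 0.5×0.4169×15.9×10.1² = 338.1 kN/m.
Surcharge rectangle: K_a q H = 0.4169×50×10.1 = 210.5 kN/m.
Total = 338.1 + 210.5 = 548.7 kN/m.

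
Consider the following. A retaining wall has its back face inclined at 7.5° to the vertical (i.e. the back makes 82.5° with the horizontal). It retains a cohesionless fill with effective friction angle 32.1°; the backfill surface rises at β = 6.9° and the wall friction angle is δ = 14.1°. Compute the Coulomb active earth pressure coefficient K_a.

K_a = sin²(α+φ) / [sin²α · sin(α−δ) · (1 + √{sin(φ+δ)sin(φ−β) / (sin(α−δ)sin(α+β))})²].
With α = 82.5°, φ = 32.1°, δ = 14.1°, β = 6.9°: K_a = 0.3647.

0.365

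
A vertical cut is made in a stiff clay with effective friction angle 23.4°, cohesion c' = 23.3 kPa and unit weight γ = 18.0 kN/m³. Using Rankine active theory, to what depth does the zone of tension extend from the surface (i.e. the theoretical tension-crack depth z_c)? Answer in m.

K_a = tan²(45° − 23.4°/2) = 0.4315; √K_a = 0.6569.
The active pressure is zero where K_a γ z = 2c√K_a, so z_c = 2c/(γ√K_a) = 2×23.3/(18.0×0.6569) = 3.941 m.

3.94 m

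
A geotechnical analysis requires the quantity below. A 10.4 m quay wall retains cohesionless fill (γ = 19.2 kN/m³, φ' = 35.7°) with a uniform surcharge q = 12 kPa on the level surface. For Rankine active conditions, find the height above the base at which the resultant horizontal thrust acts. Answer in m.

K_a = 0.2630.
Triangular part P₁ = ½K_aγH² = 273.1 at H/3 = 3.467 m; rectangular part P₂ = K_a q H = 32.82 at H/2 = 5.200 m.
ȳ = (P₁·3.467 + P₂·5.200)/(P₁+P₂) = 3.653 m.

3.65 m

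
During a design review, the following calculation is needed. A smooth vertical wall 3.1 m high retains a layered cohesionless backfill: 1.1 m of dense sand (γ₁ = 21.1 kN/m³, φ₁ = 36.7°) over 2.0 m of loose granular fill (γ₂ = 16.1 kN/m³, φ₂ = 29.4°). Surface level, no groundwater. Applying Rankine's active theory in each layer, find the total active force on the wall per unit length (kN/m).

30.1 kN/m

K_a1 = tan²(45°−36.7°/2) = 0.2519; K_a2 = tan²(45°−29.4°/2) = 0.3415.
Layer 1: σ at base = K_a1 γ₁ h₁ = 5.846 kPa; P₁ = ½×5.846×1.1 = 3.215.
Layer 2: σ_v at top = γ₁h₁ = 23.21; σ_h top = K_a2×23.21 = 7.925; σ_h base = K_a2×(23.21+16.1×2.0) = 18.92.
P₂ = ½(7.925+18.92)×2.0 = 26.85. Total P_a = 3.215+26.85 = 30.06 kN/m.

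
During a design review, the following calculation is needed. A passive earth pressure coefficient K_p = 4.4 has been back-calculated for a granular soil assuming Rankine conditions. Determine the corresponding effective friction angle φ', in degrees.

K_p = (1+sin φ)/(1−sin φ) ⇒ sin φ = (K_p − 1)/(K_p + 1) = 0.6296.
φ = arcsin(0.6296) = 39.02°.

39.0°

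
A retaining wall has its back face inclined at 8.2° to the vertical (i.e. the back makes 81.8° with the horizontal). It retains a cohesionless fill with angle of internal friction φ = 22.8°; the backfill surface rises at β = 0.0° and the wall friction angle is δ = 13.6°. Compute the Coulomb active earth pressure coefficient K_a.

K_a = sin²(α+φ) / [sin²α · sin(α−δ) · (1 + √{sin(φ+δ)sin(φ−β) / (sin(α−δ)sin(α+β))})²].
With α = 81.8°, φ = 22.8°, δ = 13.6°, β = 0.0°: K_a = 0.4574.

0.457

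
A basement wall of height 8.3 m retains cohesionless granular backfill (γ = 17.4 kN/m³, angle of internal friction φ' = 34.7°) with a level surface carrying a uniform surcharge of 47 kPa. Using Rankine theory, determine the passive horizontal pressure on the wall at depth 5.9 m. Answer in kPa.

545 kPa

K_p = (1 + sin φ)/(1 − sin φ) = 3.643.
σ_v = γz + q = 17.4 × 5.9 + 47 = 149.7 kPa.
σ_h = K_p σ_v = 3.643 × 149.7 = 545.3 kPa.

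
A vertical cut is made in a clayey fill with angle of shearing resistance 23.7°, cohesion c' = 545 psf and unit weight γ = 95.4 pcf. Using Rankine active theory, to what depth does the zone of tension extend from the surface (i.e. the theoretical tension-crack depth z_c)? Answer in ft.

K_a = tan²(45° − 23.7°/2) = 0.4266; √K_a = 0.6531.
The active pressure is zero where K_a γ z = 2c√K_a, so z_c = 2c/(γ√K_a) = 2×545/(95.4×0.6531) = 17.49 ft.

17.5 ft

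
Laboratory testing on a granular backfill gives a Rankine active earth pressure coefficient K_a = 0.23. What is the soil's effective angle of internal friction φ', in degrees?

38.8°

K_a = tan²(45° − φ/2) ⇒ 45° − φ/2 = arctan(√0.23) = 25.62°.
φ = 2(45° − 25.62°) = 38.76°.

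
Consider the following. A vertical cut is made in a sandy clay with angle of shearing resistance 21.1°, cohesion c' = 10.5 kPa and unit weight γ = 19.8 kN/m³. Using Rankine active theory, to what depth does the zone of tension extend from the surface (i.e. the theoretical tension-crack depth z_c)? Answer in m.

1.55 m

K_a = tan²(45° − 21.1°/2) = 0.4706; √K_a = 0.6860.
The active pressure is zero where K_a γ z = 2c√K_a, so z_c = 2c/(γ√K_a) = 2×10.5/(19.8×0.6860) = 1.546 m.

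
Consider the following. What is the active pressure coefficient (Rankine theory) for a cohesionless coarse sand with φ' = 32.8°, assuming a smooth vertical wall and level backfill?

0.297

K_a = (1 − sin φ)/(1 + sin φ) = (1 − sin 32.8°)/(1 + sin 32.8°) = 0.2973.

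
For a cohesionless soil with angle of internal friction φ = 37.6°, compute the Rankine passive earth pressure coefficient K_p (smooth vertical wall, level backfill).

4.13

K_p = (1 + sin φ)/(1 − sin φ) = tan²(45° + 37.6°/2) = 4.130.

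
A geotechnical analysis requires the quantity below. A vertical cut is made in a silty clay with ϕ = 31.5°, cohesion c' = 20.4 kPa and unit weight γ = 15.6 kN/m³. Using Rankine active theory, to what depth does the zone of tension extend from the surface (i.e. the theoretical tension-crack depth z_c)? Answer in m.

4.67 m

K_a = tan²(45° − 31.5°/2) = 0.3136; √K_a = 0.5600.
The active pressure is zero where K_a γ z = 2c√K_a, so z_c = 2c/(γ√K_a) = 2×20.4/(15.6×0.5600) = 4.670 m.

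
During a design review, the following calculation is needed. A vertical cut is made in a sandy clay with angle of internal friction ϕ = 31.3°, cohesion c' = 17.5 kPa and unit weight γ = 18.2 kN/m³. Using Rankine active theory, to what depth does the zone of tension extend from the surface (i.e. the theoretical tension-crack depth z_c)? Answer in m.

3.42 m

K_a = tan²(45° − 31.3°/2) = 0.3162; √K_a = 0.5623.
The active pressure is zero where K_a γ z = 2c√K_a, so z_c = 2c/(γ√K_a) = 2×17.5/(18.2×0.5623) = 3.420 m.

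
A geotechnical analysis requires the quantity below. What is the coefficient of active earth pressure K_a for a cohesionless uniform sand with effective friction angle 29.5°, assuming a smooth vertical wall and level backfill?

0.340

K_a = (1 − sin φ)/(1 + sin φ) = (1 − sin 29.5°)/(1 + sin 29.5°) = 0.3401.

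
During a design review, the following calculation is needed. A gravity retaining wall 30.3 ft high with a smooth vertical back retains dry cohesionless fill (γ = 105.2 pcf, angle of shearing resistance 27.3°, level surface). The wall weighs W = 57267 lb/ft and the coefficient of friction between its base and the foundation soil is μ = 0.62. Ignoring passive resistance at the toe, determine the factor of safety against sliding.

K_a = tan²(45° − 27.3°/2) = 0.3711.
P_a = ½K_aγH² = 0.5×0.3711×105.2×30.3² = 17920 lb/ft, acting at H/3 = 10.10 ft above the base.
FS_sliding = μW / P_a = 0.62×57267 / 17920 = 1.981.

1.98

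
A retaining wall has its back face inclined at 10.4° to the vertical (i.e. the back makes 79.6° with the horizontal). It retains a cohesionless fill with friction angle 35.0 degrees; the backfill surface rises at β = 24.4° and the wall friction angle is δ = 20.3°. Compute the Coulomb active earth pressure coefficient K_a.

K_a = sin²(α+φ) / [sin²α · sin(α−δ) · (1 + √{sin(φ+δ)sin(φ−β) / (sin(α−δ)sin(α+β))})²].
With α = 79.6°, φ = 35.0°, δ = 20.3°, β = 24.4°: K_a = 0.4889.

0.489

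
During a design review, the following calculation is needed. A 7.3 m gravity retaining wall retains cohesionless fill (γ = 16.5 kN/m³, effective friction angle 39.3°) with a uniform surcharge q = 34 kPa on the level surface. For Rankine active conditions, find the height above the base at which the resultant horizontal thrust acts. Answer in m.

2.87 m

K_a = 0.2245.
Triangular part P₁ = ½K_aγH² = 98.68 at H/3 = 2.433 m; rectangular part P₂ = K_a q H = 55.71 at H/2 = 3.650 m.
ȳ = (P₁·2.433 + P₂·3.650)/(P₁+P₂) = 2.872 m.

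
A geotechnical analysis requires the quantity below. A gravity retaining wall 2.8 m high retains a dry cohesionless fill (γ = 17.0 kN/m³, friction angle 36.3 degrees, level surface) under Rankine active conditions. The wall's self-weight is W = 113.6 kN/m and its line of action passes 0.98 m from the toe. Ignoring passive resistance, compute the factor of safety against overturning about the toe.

6.98

K_a = tan²(45° − 36.3°/2) = 0.2563.
P_a = ½K_aγH² = 0.5×0.2563×17.0×2.8² = 17.08 kN/m, acting at H/3 = 0.9333 m above the base.
Overturning moment M_o = P_a × H/3 = 17.08 × 0.9333 = 15.94.
Resisting moment M_r = W × 0.98 = 113.6 × 0.98 = 111.3.
FS_overturning = M_r/M_o = 111.3/15.94 = 6.984.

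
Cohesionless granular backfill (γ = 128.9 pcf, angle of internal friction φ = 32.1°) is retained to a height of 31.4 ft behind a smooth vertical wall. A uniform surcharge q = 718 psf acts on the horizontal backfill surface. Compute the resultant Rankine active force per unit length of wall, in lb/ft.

K_a = tan²(45° − φ/2) = 0.3060.
Soil triangle: ½ K_a γ H² = 0.5×0.3060×128.9×31.4² = 19440 lb/ft.
Surcharge rectangle: K_a q H = 0.3060×718×31.4 = 6899 lb/ft.
Total = 19440 + 6899 = 26340 lb/ft.

26300 lb/ft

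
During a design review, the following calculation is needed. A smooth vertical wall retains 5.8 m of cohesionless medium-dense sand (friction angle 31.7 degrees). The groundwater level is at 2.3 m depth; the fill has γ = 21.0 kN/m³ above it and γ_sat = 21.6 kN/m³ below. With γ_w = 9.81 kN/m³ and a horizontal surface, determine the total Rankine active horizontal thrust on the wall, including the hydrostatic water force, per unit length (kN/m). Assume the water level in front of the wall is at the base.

152 kN/m

K_a = tan²(45° − φ/2) = 0.3111.
γ' = 21.6 − 9.81 = 11.79 kN/m³. Depth below WT = 3.5 m.
σ'_h at WT = K_a γ d_w = 15.02 kPa; at base = 15.02 + K_a γ' × 3.5 = 27.86 kPa.
P₁ (0–2.3 m) = ½×15.02×2.3 = 17.28. P₂ (2.3–5.8 m) = ½(15.02+27.86)×3.5 = 75.05.
P_w = ½ γ_w h₂² = 0.5×9.81×3.5² = 60.09. Total = 17.28+75.05+60.09 = 152.4 kN/m.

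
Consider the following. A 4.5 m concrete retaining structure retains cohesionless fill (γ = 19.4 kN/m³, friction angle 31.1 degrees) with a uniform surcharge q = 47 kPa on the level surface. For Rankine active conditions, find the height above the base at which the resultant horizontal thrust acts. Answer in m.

K_a = 0.3188.
Triangular part P₁ = ½K_aγH² = 62.62 at H/3 = 1.500 m; rectangular part P₂ = K_a q H = 67.43 at H/2 = 2.250 m.
ȳ = (P₁·1.500 + P₂·2.250)/(P₁+P₂) = 1.889 m.

1.89 m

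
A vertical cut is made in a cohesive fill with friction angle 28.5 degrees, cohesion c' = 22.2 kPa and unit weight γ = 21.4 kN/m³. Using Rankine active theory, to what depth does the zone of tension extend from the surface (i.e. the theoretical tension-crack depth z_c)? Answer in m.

K_a = tan²(45° − 28.5°/2) = 0.3540; √K_a = 0.5949.
The active pressure is zero where K_a γ z = 2c√K_a, so z_c = 2c/(γ√K_a) = 2×22.2/(21.4×0.5949) = 3.487 m.

3.49 m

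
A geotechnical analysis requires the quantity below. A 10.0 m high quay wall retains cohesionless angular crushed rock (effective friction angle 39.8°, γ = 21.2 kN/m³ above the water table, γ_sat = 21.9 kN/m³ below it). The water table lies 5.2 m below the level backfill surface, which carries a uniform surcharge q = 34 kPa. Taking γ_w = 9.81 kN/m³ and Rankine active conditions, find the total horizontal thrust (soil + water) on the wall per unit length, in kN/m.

K_a = tan²(45° − φ/2) = 0.2194.
γ' = 21.9 − 9.81 = 12.09 kN/m³. h₂ = H − d_w = 4.8 m.
σ'_h: at surface K_a·q = 7.461; at WT K_a(q+γd_w) = 31.65; at base K_a(q+γd_w+γ'h₂) = 44.38 kPa.
P₁ = ½(7.461+31.65)×5.2 = 101.7; P₂ = ½(31.65+44.38)×4.8 = 182.5; P_w = ½γ_w h₂² = 113.0.
Total = 101.7+182.5+113.0 = 397.2 kN/m.

397 kN/m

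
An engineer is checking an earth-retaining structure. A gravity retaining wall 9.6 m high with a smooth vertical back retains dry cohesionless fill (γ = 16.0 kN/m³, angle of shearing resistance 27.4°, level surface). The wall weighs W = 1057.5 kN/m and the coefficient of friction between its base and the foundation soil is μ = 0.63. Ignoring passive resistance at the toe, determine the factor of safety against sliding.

K_a = tan²(45° − 27.4°/2) = 0.3697.
P_a = ½K_aγH² = 0.5×0.3697×16.0×9.6² = 272.6 kN/m, acting at H/3 = 3.200 m above the base.
FS_sliding = μW / P_a = 0.63×1057.5 / 272.6 = 2.444.

2.44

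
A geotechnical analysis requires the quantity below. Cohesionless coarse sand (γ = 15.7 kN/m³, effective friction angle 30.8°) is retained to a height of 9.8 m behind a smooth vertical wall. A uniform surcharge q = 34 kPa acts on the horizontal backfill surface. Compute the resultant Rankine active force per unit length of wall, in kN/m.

351 kN/m

K_a = tan²(45° − φ/2) = 0.3227.
Soil triangle: ½ K_a γ H² = 0.5×0.3227×15.7×9.8² = 243.3 kN/m.
Surcharge rectangle: K_a q H = 0.3227×34×9.8 = 107.5 kN/m.
Total = 243.3 + 107.5 = 350.8 kN/m.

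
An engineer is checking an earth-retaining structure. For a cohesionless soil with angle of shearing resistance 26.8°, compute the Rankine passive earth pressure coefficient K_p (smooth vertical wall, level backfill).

K_p = (1 + sin φ)/(1 − sin φ) = tan²(45° + 26.8°/2) = 2.642.

2.64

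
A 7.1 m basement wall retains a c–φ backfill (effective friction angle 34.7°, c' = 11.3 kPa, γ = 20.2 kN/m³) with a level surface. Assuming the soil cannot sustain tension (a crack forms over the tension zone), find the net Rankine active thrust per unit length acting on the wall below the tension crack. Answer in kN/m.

68.3 kN/m

K_a = 0.2745; √K_a = 0.5239.
Tension-crack depth z_c = 2c/(γ√K_a) = 2×11.3/(20.2×0.5239) = 2.136 m.
σ_a at base = K_a γ H − 2c√K_a = 0.2745×20.2×7.1 − 2×11.3×0.5239 = 27.52 kPa.
P_a = ½ × 27.52 × (H − z_c) = 0.5×27.52×4.964 = 68.32 kN/m.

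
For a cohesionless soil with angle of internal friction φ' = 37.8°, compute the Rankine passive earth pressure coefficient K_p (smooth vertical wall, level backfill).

K_p = (1 + sin φ)/(1 − sin φ) = tan²(45° + 37.8°/2) = 4.167.

4.17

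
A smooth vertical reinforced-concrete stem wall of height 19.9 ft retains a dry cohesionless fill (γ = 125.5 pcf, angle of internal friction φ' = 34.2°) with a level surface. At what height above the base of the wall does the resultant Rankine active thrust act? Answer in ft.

K_a = 0.2803.
The pressure distribution is triangular, so the resultant acts at H/3 above the base = 19.9/3 = 6.633 ft.

6.63 ft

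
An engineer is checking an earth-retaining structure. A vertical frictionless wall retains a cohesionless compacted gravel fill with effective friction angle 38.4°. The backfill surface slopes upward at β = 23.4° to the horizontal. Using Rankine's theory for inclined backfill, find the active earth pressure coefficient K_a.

0.290

K_a = cos β · (cos β − √(cos²β − cos²φ)) / (cos β + √(cos²β − cos²φ)).
cos β = 0.9178, cos φ = 0.7837, √(cos²β − cos²φ) = 0.4776.
K_a = 0.9178 × (0.9178 − 0.4776)/(0.9178 + 0.4776) = 0.2895.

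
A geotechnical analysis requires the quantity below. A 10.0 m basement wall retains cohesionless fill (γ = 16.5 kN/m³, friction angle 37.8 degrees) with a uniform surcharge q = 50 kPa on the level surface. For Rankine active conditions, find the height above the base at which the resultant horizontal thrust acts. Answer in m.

K_a = 0.2400.
Triangular part P₁ = ½K_aγH² = 198.0 at H/3 = 3.333 m; rectangular part P₂ = K_a q H = 120.0 at H/2 = 5.000 m.
ȳ = (P₁·3.333 + P₂·5.000)/(P₁+P₂) = 3.962 m.

3.96 m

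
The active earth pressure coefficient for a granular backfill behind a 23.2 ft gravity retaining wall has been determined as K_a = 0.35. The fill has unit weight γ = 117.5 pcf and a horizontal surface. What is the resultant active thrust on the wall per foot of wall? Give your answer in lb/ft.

11100 lb/ft

P = ½ K_a γ H² = 0.5 × 0.35 × 117.5 × 23.2² = 11070 lb/ft.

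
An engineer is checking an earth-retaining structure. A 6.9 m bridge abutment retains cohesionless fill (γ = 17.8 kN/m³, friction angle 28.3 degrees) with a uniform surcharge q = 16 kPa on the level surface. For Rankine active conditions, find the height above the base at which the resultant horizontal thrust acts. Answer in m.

K_a = 0.3568.
Triangular part P₁ = ½K_aγH² = 151.2 at H/3 = 2.300 m; rectangular part P₂ = K_a q H = 39.39 at H/2 = 3.450 m.
ȳ = (P₁·2.300 + P₂·3.450)/(P₁+P₂) = 2.538 m.

2.54 m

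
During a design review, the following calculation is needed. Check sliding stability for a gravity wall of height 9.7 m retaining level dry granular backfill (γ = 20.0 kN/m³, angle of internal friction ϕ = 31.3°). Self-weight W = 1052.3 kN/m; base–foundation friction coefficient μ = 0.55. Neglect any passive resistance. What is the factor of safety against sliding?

1.95

K_a = tan²(45° − 31.3°/2) = 0.3162.
P_a = ½K_aγH² = 0.5×0.3162×20.0×9.7² = 297.5 kN/m, acting at H/3 = 3.233 m above the base.
FS_sliding = μW / P_a = 0.55×1052.3 / 297.5 = 1.945.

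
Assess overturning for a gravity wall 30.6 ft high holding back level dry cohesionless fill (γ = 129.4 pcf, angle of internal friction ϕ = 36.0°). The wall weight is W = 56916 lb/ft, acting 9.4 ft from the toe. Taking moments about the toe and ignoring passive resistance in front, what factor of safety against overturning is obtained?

3.33

K_a = tan²(45° − 36.0°/2) = 0.2596.
P_a = ½K_aγH² = 0.5×0.2596×129.4×30.6² = 15730 lb/ft, acting at H/3 = 10.20 ft above the base.
Overturning moment M_o = P_a × H/3 = 15730 × 10.20 = 160400.
Resisting moment M_r = W × 9.4 = 56916 × 9.4 = 535000.
FS_overturning = M_r/M_o = 535000/160400 = 3.335.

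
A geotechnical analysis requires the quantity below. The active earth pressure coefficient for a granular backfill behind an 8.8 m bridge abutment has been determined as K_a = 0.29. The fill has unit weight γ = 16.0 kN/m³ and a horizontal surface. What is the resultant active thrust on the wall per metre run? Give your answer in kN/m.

180 kN/m

P = ½ K_a γ H² = 0.5 × 0.29 × 16.0 × 8.8² = 179.7 kN/m.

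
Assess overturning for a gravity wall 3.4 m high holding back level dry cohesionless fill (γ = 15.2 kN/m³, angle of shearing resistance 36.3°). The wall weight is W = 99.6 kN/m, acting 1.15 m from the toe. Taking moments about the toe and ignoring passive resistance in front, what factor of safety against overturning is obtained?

K_a = tan²(45° − 36.3°/2) = 0.2563.
P_a = ½K_aγH² = 0.5×0.2563×15.2×3.4² = 22.51 kN/m, acting at H/3 = 1.133 m above the base.
Overturning moment M_o = P_a × H/3 = 22.51 × 1.133 = 25.52.
Resisting moment M_r = W × 1.15 = 99.6 × 1.15 = 114.5.
FS_overturning = M_r/M_o = 114.5/25.52 = 4.489.

4.49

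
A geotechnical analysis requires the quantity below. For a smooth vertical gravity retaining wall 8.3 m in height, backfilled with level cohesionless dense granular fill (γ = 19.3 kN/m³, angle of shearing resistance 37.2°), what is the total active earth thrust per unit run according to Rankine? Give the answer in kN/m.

K_a = tan²(45° − φ/2) = 0.2464.
P_a = ½ K_a γ H² = 0.5 × 0.2464 × 19.3 × 8.3² = 163.8 kN/m.

164 kN/m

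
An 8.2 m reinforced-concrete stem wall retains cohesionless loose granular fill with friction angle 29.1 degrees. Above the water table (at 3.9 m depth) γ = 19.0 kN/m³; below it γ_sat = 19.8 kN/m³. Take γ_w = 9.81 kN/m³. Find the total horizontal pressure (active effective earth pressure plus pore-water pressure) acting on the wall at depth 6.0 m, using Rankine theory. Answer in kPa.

K_a = (1 − sin φ)/(1 + sin φ) = 0.3456.
γ' = 19.8 − 9.81 = 9.990 kN/m³.
Effective vertical stress at 6.0 m: σ'_v = 19.0×3.9 + 9.990×2.10 = 95.08 kPa.
σ'_h = K_a σ'_v = 0.3456 × 95.08 = 32.86 kPa; u = γ_w × 2.10 = 20.60 kPa.
Total σ_h = 32.86 + 20.60 = 53.46 kPa.

53.5 kPa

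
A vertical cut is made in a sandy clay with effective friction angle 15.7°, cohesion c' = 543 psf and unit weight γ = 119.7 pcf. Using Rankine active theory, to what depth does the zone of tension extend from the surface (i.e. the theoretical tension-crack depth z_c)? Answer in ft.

12.0 ft

K_a = tan²(45° − 15.7°/2) = 0.5741; √K_a = 0.7577.
The active pressure is zero where K_a γ z = 2c√K_a, so z_c = 2c/(γ√K_a) = 2×543/(119.7×0.7577) = 11.97 ft.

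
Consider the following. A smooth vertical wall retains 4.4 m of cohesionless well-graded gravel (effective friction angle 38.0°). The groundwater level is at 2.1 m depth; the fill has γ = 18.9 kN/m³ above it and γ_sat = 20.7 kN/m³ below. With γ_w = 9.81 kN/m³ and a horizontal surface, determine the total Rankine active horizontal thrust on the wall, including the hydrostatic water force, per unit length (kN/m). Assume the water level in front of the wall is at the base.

64.4 kN/m

K_a = tan²(45° − φ/2) = 0.2379.
γ' = 20.7 − 9.81 = 10.89 kN/m³. Depth below WT = 2.3 m.
σ'_h at WT = K_a γ d_w = 9.442 kPa; at base = 9.442 + K_a γ' × 2.3 = 15.40 kPa.
P₁ (0–2.1 m) = ½×9.442×2.1 = 9.914. P₂ (2.1–4.4 m) = ½(9.442+15.40)×2.3 = 28.57.
P_w = ½ γ_w h₂² = 0.5×9.81×2.3² = 25.95. Total = 9.914+28.57+25.95 = 64.43 kN/m.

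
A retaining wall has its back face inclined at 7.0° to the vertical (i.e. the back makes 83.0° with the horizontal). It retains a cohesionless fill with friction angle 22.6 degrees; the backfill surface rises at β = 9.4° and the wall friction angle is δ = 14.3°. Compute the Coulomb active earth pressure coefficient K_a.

K_a = sin²(α+φ) / [sin²α · sin(α−δ) · (1 + √{sin(φ+δ)sin(φ−β) / (sin(α−δ)sin(α+β))})²].
With α = 83.0°, φ = 22.6°, δ = 14.3°, β = 9.4°: K_a = 0.5278.

0.528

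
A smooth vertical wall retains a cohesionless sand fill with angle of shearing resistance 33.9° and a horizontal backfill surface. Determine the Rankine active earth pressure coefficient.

K_a = (1 − sin φ)/(1 + sin φ) = (1 − sin 33.9°)/(1 + sin 33.9°) = 0.2839.

0.284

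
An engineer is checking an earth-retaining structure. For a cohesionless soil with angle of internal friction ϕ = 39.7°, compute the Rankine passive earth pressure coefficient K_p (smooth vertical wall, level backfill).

4.54

K_p = (1 + sin φ)/(1 − sin φ) = tan²(45° + 39.7°/2) = 4.537.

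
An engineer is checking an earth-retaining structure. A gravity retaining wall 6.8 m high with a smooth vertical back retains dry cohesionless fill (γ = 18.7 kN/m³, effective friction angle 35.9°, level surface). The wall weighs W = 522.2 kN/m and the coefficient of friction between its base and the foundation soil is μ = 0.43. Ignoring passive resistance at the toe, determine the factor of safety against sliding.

K_a = tan²(45° − 35.9°/2) = 0.2607.
P_a = ½K_aγH² = 0.5×0.2607×18.7×6.8² = 112.7 kN/m, acting at H/3 = 2.267 m above the base.
FS_sliding = μW / P_a = 0.43×522.2 / 112.7 = 1.992.

1.99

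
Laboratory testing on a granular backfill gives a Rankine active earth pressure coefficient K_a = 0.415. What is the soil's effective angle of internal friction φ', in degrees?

24.4°

K_a = tan²(45° − φ/2) ⇒ 45° − φ/2 = arctan(√0.415) = 32.79°.
φ = 2(45° − 32.79°) = 24.42°.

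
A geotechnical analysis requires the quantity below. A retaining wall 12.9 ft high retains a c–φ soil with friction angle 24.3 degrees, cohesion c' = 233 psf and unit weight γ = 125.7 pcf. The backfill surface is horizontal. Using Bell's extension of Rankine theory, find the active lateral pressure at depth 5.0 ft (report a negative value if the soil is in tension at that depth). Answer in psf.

-38.9 psf

K_a = (1 − sin φ)/(1 + sin φ) = 0.4169.
σ_a = K_a γ z − 2c√K_a = 0.4169×125.7×5.0 − 2×233×0.6457 = -38.86 psf.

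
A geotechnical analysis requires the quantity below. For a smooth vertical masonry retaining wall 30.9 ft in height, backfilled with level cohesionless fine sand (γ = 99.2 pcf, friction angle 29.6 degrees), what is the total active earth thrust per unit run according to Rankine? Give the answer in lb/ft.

K_a = tan²(45° − φ/2) = 0.3387.
P_a = ½ K_a γ H² = 0.5 × 0.3387 × 99.2 × 30.9² = 16040 lb/ft.

16000 lb/ft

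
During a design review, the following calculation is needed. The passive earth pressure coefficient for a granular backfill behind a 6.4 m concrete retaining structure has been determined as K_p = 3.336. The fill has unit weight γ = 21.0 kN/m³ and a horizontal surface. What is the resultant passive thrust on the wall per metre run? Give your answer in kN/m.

P = ½ K_p γ H² = 0.5 × 3.336 × 21.0 × 6.4² = 1435 kN/m.

1430 kN/m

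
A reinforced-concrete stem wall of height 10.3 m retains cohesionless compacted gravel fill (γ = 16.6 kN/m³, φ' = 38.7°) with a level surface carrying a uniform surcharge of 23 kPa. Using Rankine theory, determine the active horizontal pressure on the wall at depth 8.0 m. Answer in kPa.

35.9 kPa

K_a = (1 − sin φ)/(1 + sin φ) = 0.2306.
σ_v = γz + q = 16.6 × 8.0 + 23 = 155.8 kPa.
σ_h = K_a σ_v = 0.2306 × 155.8 = 35.93 kPa.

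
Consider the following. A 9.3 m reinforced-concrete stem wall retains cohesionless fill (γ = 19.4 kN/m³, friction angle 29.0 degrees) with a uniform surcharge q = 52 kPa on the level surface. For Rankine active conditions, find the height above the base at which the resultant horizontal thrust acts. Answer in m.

3.67 m

K_a = 0.3470.
Triangular part P₁ = ½K_aγH² = 291.1 at H/3 = 3.100 m; rectangular part P₂ = K_a q H = 167.8 at H/2 = 4.650 m.
ȳ = (P₁·3.100 + P₂·4.650)/(P₁+P₂) = 3.667 m.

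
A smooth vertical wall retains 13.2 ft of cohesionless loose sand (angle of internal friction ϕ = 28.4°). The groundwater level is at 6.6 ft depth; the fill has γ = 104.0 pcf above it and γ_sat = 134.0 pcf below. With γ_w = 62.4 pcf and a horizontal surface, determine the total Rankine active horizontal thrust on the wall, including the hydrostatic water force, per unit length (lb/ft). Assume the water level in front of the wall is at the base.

4330 lb/ft

K_a = tan²(45° − φ/2) = 0.3554.
γ' = 134.0 − 62.4 = 71.60 pcf. Depth below WT = 6.6 ft.
σ'_h at WT = K_a γ d_w = 243.9 psf; at base = 243.9 + K_a γ' × 6.6 = 411.8 psf.
P₁ (0–6.6 ft) = ½×243.9×6.6 = 804.9. P₂ (6.6–13.2 ft) = ½(243.9+411.8)×6.6 = 2164.
P_w = ½ γ_w h₂² = 0.5×62.4×6.6² = 1359. Total = 804.9+2164+1359 = 4328 lb/ft.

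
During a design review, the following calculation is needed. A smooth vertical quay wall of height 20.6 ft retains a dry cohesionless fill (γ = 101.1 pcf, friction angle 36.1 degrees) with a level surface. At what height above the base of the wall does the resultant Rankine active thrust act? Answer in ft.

K_a = 0.2585.
The pressure distribution is triangular, so the resultant acts at H/3 above the base = 20.6/3 = 6.867 ft.

6.87 ft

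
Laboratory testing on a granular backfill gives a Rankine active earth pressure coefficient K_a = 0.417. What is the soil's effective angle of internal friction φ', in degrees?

24.3°

K_a = tan²(45° − φ/2) ⇒ 45° − φ/2 = arctan(√0.417) = 32.85°.
φ = 2(45° − 32.85°) = 24.29°.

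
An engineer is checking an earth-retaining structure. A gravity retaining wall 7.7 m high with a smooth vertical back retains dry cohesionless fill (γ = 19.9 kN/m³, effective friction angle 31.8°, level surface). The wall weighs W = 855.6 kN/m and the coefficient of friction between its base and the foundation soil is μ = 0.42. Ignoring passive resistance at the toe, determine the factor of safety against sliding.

1.97

K_a = tan²(45° − 31.8°/2) = 0.3098.
P_a = ½K_aγH² = 0.5×0.3098×19.9×7.7² = 182.8 kN/m, acting at H/3 = 2.567 m above the base.
FS_sliding = μW / P_a = 0.42×855.6 / 182.8 = 1.966.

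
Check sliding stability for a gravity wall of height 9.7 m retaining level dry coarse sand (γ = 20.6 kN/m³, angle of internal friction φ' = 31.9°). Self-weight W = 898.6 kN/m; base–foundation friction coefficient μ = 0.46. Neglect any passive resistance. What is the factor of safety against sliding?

K_a = tan²(45° − 31.9°/2) = 0.3085.
P_a = ½K_aγH² = 0.5×0.3085×20.6×9.7² = 299.0 kN/m, acting at H/3 = 3.233 m above the base.
FS_sliding = μW / P_a = 0.46×898.6 / 299.0 = 1.382.

1.38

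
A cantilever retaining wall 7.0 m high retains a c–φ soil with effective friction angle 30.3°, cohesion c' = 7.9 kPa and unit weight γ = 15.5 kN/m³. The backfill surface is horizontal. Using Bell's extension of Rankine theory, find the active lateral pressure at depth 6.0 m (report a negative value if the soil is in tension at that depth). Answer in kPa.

K_a = (1 − sin φ)/(1 + sin φ) = 0.3293.
σ_a = K_a γ z − 2c√K_a = 0.3293×15.5×6.0 − 2×7.9×0.5739 = 21.56 kPa.

21.6 kPa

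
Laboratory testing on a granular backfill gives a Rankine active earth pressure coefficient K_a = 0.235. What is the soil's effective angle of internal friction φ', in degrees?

K_a = tan²(45° − φ/2) ⇒ 45° − φ/2 = arctan(√0.235) = 25.86°.
φ = 2(45° − 25.86°) = 38.27°.

38.3°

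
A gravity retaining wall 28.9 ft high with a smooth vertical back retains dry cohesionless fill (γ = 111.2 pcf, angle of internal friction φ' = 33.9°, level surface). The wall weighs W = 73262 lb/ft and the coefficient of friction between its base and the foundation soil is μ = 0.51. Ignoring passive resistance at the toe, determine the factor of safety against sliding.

2.83

K_a = tan²(45° − 33.9°/2) = 0.2839.
P_a = ½K_aγH² = 0.5×0.2839×111.2×28.9² = 13180 lb/ft, acting at H/3 = 9.633 ft above the base.
FS_sliding = μW / P_a = 0.51×73262 / 13180 = 2.834.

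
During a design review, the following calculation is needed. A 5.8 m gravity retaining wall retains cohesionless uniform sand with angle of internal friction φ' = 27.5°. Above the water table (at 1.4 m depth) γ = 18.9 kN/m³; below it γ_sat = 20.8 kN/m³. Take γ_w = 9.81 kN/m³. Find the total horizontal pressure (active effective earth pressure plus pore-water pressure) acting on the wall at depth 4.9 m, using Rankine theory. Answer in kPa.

K_a = (1 − sin φ)/(1 + sin φ) = 0.3682.
γ' = 20.8 − 9.81 = 10.99 kN/m³.
Effective vertical stress at 4.9 m: σ'_v = 18.9×1.4 + 10.99×3.50 = 64.92 kPa.
σ'_h = K_a σ'_v = 0.3682 × 64.92 = 23.91 kPa; u = γ_w × 3.50 = 34.34 kPa.
Total σ_h = 23.91 + 34.34 = 58.24 kPa.

58.2 kPa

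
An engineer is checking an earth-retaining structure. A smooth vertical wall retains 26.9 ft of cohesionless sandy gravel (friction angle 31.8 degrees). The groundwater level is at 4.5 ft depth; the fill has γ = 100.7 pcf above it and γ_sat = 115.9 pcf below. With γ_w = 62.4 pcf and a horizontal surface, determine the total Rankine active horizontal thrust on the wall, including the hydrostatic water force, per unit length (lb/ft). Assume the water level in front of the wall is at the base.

K_a = tan²(45° − φ/2) = 0.3098.
γ' = 115.9 − 62.4 = 53.50 pcf. Depth below WT = 22.4 ft.
σ'_h at WT = K_a γ d_w = 140.4 psf; at base = 140.4 + K_a γ' × 22.4 = 511.6 psf.
P₁ (0–4.5 ft) = ½×140.4×4.5 = 315.9. P₂ (4.5–26.9 ft) = ½(140.4+511.6)×22.4 = 7303.
P_w = ½ γ_w h₂² = 0.5×62.4×22.4² = 15650. Total = 315.9+7303+15650 = 23270 lb/ft.

23300 lb/ft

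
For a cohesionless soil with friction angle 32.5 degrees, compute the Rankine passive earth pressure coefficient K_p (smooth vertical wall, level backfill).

K_p = (1 + sin φ)/(1 − sin φ) = tan²(45° + 32.5°/2) = 3.322.

3.32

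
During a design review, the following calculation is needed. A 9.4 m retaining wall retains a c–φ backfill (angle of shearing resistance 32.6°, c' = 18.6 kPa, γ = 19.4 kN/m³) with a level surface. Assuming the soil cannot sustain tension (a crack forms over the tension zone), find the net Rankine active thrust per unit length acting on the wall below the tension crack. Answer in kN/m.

101 kN/m

K_a = 0.2997; √K_a = 0.5475.
Tension-crack depth z_c = 2c/(γ√K_a) = 2×18.6/(19.4×0.5475) = 3.502 m.
σ_a at base = K_a γ H − 2c√K_a = 0.2997×19.4×9.4 − 2×18.6×0.5475 = 34.29 kPa.
P_a = ½ × 34.29 × (H − z_c) = 0.5×34.29×5.898 = 101.1 kN/m.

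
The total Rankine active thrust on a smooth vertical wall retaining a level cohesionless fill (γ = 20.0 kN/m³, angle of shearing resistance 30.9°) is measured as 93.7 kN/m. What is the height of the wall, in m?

5.40 m

K_a = 0.3214. P_a = ½ K_a γ H² ⇒ H = √(2P_a/(K_a γ)).
H = √(2×93.7/(0.3214×20.0)) = 5.399 m.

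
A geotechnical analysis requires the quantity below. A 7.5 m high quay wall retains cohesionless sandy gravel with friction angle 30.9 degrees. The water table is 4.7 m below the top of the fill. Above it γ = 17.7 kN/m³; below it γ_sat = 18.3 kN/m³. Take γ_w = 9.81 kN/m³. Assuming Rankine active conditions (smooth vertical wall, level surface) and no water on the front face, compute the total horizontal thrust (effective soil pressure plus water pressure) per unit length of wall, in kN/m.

K_a = tan²(45° − φ/2) = 0.3214.
γ' = 18.3 − 9.81 = 8.490 kN/m³. Depth below WT = 2.8 m.
σ'_h at WT = K_a γ d_w = 26.74 kPa; at base = 26.74 + K_a γ' × 2.8 = 34.38 kPa.
P₁ (0–4.7 m) = ½×26.74×4.7 = 62.83. P₂ (4.7–7.5 m) = ½(26.74+34.38)×2.8 = 85.56.
P_w = ½ γ_w h₂² = 0.5×9.81×2.8² = 38.46. Total = 62.83+85.56+38.46 = 186.9 kN/m.

187 kN/m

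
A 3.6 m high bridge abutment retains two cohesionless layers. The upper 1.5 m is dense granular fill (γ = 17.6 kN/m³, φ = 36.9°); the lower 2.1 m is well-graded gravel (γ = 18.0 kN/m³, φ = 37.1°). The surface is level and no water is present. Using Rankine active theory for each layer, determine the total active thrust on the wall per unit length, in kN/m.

28.5 kN/m

K_a1 = tan²(45°−36.9°/2) = 0.2497; K_a2 = tan²(45°−37.1°/2) = 0.2475.
Layer 1: σ at base = K_a1 γ₁ h₁ = 6.591 kPa; P₁ = ½×6.591×1.5 = 4.944.
Layer 2: σ_v at top = γ₁h₁ = 26.40; σ_h top = K_a2×26.40 = 6.534; σ_h base = K_a2×(26.40+18.0×2.1) = 15.89.
P₂ = ½(6.534+15.89)×2.1 = 23.54. Total P_a = 4.944+23.54 = 28.49 kN/m.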